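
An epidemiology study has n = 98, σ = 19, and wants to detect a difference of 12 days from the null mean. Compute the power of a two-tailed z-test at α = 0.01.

SE = σ/√n = 19/√98 = 1.919. Non-centrality λ = d/SE = 12/1.919 = 6.252. Power ≈ Φ(λ - z_{α/2}) = Φ(6.252 - 2.576) = Φ(3.676) = 1.0.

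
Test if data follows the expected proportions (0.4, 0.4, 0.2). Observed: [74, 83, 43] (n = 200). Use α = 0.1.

Expected: [80.0, 80.0, 40.0]. χ² = 0.787. df = 2, critical = 4.605. Fail to reject H₀.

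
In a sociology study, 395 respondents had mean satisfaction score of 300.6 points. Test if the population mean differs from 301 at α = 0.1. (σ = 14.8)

z = (x̄ - μ₀)/(σ/√n) = (300.6 - 301)/(14.8/√395) = -0.537. Critical value: ±1.645. Since |-0.537| ≤ 1.645, Fail to reject H₀.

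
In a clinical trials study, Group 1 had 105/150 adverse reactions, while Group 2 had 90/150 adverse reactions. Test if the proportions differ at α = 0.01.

p̂₁ = 0.7, p̂₂ = 0.6, pooled p̂ = 0.65. z = 1.816. Critical: ±2.576. Fail to reject H₀.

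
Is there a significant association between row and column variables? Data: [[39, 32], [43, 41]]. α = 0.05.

χ² = 0.216. df = 1, critical = 3.841. Fail to reject H₀. No evidence of dependence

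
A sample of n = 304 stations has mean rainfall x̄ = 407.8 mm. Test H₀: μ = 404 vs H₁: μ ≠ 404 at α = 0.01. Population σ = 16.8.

z = (x̄ - μ₀)/(σ/√n) = (407.8 - 404)/(16.8/√304) = 3.944. Critical value: ±2.576. Since |3.944| > 2.576, Reject H₀.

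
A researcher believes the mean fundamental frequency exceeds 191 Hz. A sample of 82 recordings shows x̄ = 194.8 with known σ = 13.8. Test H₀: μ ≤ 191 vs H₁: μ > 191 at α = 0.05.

z = 2.494. Critical value: 1.645. Reject H₀.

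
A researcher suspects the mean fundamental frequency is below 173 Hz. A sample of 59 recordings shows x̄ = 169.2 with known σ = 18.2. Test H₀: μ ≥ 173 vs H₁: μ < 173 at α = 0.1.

z = -1.604. Critical value: -1.28. Reject H₀.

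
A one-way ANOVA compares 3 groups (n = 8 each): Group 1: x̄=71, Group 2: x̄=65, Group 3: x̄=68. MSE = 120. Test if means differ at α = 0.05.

Grand mean = 68.0. SS_between = 144.0, MS_between = 72.0. F = 0.6, F_crit ≈ 3.467. Fail to reject H₀.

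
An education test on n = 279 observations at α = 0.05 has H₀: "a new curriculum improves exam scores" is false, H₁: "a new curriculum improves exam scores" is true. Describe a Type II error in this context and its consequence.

Type II error: failing to reject H₀ when it is false — concluding that a new curriculum improves exam scores is not supported when in fact it is. Consequence: keeping the old curriculum when the new one would have helped students.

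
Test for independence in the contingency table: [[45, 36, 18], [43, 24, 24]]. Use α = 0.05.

χ² = 2.971. df = 2, critical = 5.991. Fail to reject H₀. No evidence of dependence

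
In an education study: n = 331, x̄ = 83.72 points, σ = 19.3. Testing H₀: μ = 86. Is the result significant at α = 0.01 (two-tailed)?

z = (83.72 - 86)/(19.3/√331) = -2.149. Since |z| ≤ 2.576, not significant at α = 0.01.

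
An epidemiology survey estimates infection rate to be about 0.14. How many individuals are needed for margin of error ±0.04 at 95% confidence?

n = z²p(1-p)/E² = 1.96²×0.14×0.86/0.04² = 289.1 → n = 290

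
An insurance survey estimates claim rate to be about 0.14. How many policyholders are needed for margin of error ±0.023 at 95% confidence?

n = z²p(1-p)/E² = 1.96²×0.14×0.86/0.023² = 874.3 → n = 875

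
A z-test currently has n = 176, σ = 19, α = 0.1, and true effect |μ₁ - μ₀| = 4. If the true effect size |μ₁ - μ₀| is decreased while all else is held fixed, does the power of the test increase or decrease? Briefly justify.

Power decreases: a smaller true effect decreases the non-centrality λ = |μ₁ - μ₀|/(σ/√n).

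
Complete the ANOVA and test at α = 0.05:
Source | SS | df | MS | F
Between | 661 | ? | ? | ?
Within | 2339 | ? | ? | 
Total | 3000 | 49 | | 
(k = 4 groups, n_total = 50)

df_between = 3, df_within = 46. MS_between = 220.33, MS_within = 50.85. F = 4.333, F_crit ≈ 2.807. Reject H₀.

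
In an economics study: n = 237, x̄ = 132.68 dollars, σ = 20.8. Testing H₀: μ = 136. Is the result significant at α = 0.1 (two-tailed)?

z = (132.68 - 136)/(20.8/√237) = -2.457. Since |z| > 1.645, significant at α = 0.1.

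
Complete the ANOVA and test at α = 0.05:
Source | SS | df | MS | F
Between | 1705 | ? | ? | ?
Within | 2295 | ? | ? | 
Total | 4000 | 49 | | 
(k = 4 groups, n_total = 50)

df_between = 3, df_within = 46. MS_between = 568.33, MS_within = 49.89. F = 11.391, F_crit ≈ 2.807. Reject H₀.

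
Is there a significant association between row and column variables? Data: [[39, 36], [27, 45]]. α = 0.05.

χ² = 3.122. df = 1, critical = 3.841. Fail to reject H₀. No evidence of dependence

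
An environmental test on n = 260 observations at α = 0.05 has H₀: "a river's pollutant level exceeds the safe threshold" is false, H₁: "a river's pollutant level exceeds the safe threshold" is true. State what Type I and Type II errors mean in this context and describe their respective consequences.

Type I (false positive): concluding that a river's pollutant level exceeds the safe threshold when it is not — shutting down a compliant factory unnecessarily. Type II (false negative): failing to conclude that a river's pollutant level exceeds the safe threshold when it is — allowing unsafe pollution to continue. Which is costlier depends on domain priorities and is a judgement call rather than a statistical fact.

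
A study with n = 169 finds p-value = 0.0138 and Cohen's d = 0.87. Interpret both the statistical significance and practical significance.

Statistically significant (p = 0.0138 < 0.05). Cohen's d = 0.87 indicates a large effect size. Both statistical and practical significance should be considered.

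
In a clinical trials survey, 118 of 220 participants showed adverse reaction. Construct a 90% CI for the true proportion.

p̂ = 0.536. CI = p̂ ± z*√(p̂(1-p̂)/n) = (0.481, 0.592)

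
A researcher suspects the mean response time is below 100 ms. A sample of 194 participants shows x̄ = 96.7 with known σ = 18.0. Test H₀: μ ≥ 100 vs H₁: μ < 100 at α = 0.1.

z = -2.554. Critical value: -1.28. Reject H₀.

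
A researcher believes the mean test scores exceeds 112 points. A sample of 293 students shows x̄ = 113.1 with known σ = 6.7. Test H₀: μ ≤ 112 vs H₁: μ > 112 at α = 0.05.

z = 2.81. Critical value: 1.645. Reject H₀.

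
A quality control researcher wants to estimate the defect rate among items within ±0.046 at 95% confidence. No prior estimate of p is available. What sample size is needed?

Conservative approach: use p = 0.5 (maximizes p(1-p) = 0.25). n = z²(0.25)/E² = 1.96²×0.25/0.046² = 453.9 → n = 454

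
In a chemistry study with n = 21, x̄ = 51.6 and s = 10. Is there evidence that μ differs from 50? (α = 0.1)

t = (x̄ - μ₀)/(s/√n) = (51.6 - 50)/(10/√21) = 0.733. df = 20, critical t = ±1.725. Fail to reject H₀.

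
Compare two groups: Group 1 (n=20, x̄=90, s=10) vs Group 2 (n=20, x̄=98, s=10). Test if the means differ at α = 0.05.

Pooled sp = 10.0. t = -2.53, df = 38. Critical t = ±2.024. Reject H₀.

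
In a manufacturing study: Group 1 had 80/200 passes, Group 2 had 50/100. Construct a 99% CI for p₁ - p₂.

p̂₁ = 0.4, p̂₂ = 0.5. Difference = -0.1. CI = (-0.257, 0.057)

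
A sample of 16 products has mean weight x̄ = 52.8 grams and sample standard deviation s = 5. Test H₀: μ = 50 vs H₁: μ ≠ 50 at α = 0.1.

t = (x̄ - μ₀)/(s/√n) = (52.8 - 50)/(5/√16) = 2.24. df = 15, critical t = ±1.753. Reject H₀.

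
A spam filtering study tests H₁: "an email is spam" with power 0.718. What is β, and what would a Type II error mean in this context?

β = 1 - power = 1 - 0.718 = 0.282. A Type II error is failing to reject H₀ when H₀ is false (false negative) — here, failing to conclude that an email is spam when in fact it is true. Consequence: a spam email lands in the inbox.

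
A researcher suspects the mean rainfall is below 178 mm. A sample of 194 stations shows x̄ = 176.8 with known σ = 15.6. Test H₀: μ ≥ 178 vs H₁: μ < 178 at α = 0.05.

z = -1.071. Critical value: -1.645. Fail to reject H₀.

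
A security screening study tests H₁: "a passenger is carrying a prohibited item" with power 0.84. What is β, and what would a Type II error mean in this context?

β = 1 - power = 1 - 0.84 = 0.16. A Type II error is failing to reject H₀ when H₀ is false (false negative) — here, failing to conclude that a passenger is carrying a prohibited item when in fact it is true. Consequence: letting a prohibited item through — security breach.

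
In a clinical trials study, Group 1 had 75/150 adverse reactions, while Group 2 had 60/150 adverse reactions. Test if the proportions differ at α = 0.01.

p̂₁ = 0.5, p̂₂ = 0.4, pooled p̂ = 0.45. z = 1.741. Critical: ±2.576. Fail to reject H₀.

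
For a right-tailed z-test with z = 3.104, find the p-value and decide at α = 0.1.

p = P(Z > 3.104) = 1 - Φ(3.104) ≈ 0.001. Since p < 0.1, reject H₀ (significant) at α = 0.1.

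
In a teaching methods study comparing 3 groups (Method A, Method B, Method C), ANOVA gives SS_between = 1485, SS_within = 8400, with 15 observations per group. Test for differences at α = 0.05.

df_between = 2, df_within = 42. F = MS_between/MS_within = 742.5/200.0 = 3.712. F_crit ≈ 3.22. Reject H₀. At least one mean differs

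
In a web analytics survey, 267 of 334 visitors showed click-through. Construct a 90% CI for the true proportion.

p̂ = 0.799. CI = p̂ ± z*√(p̂(1-p̂)/n) = (0.763, 0.835)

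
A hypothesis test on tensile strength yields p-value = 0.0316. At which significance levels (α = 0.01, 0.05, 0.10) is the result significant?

p = 0.0316. Significant at: α = 0.05, 0.1.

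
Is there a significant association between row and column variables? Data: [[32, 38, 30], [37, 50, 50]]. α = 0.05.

χ² = 1.253. df = 2, critical = 5.991. Fail to reject H₀. No evidence of dependence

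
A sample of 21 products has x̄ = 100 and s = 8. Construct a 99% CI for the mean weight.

CI = x̄ ± t*(s/√n) = 100 ± 2.845(8/√21) = (95.03, 104.97)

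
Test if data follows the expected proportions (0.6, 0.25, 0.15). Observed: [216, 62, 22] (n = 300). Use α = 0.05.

Expected: [180.0, 75.0, 45.0]. χ² = 21.209. df = 2, critical = 5.991. Reject H₀.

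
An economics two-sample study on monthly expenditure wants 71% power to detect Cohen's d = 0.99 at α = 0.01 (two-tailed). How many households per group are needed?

z_{α/2} = 2.576, z_β = Φ⁻¹(0.71) = 0.553. For large effect (d = 0.99): n per group = 2(z_{α/2} + z_β)²/d² = 2(2.576 + 0.553)²/0.99² = 20.0 → 20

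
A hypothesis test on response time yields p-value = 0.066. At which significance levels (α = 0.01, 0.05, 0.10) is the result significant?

p = 0.066. Significant at: α = 0.1.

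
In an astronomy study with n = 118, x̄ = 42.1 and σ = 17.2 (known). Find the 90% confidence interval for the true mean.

CI = x̄ ± z*(σ/√n) = 42.1 ± 1.645(17.2/√118) = 42.1 ± 2.6 = (39.5, 44.7)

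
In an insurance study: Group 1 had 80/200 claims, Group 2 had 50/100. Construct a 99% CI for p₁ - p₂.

p̂₁ = 0.4, p̂₂ = 0.5. Difference = -0.1. CI = (-0.257, 0.057)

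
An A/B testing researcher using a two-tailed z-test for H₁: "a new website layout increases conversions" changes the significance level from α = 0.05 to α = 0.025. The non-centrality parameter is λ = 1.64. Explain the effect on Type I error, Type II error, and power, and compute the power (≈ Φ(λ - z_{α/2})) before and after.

Decreasing α from 0.05 to 0.025:
• Type I error rate decreases (α is the Type I rate by definition).
• Critical value moves from z_{α/2} = 1.96 to 2.241, so power = Φ(λ - z_{α/2}) goes from Φ(1.64 - 1.96) = 0.374 to Φ(1.64 - 2.241) = 0.274.
• Type II error rate β = 1 - power therefore increases (0.626 → 0.726).
Appropriate when false positives are costly — here, rolling out a layout that doesn't actually help — wasted engineering effort.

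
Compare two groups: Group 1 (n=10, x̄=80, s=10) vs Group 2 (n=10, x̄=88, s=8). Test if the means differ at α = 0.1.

Pooled sp = 9.06. t = -1.975, df = 18. Critical t = ±1.734. Reject H₀.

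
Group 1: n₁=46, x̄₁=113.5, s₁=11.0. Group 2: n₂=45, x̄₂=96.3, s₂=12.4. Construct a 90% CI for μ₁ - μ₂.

Difference = 17.2. SE = √(11.0²/46 + 12.4²/45) = 2.459. CI = (13.15, 21.25)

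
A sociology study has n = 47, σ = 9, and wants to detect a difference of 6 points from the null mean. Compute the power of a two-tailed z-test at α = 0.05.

SE = σ/√n = 9/√47 = 1.313. Non-centrality λ = d/SE = 6/1.313 = 4.57. Power ≈ Φ(λ - z_{α/2}) = Φ(4.57 - 1.96) = Φ(2.61) = 0.995.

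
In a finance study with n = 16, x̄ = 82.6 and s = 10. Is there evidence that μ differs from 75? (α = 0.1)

t = (x̄ - μ₀)/(s/√n) = (82.6 - 75)/(10/√16) = 3.04. df = 15, critical t = ±1.753. Reject H₀.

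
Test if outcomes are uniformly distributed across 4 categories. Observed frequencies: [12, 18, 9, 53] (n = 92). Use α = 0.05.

Expected = 23 each. χ² = Σ(O-E)²/E = 54.0. df = 3, critical value = 7.815. Reject H₀.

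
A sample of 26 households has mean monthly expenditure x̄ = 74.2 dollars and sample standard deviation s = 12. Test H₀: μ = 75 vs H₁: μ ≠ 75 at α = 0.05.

t = (x̄ - μ₀)/(s/√n) = (74.2 - 75)/(12/√26) = -0.34. df = 25, critical t = ±2.06. Fail to reject H₀.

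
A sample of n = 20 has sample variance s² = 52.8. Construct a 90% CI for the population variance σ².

df = 19. χ²_{0.05} = 30.144, χ²_{0.95} = 10.117. CI for σ² = ((n-1)s²/χ²_{α/2}, (n-1)s²/χ²_{1-α/2}) = (19·52.8/30.144, 19·52.8/10.117) = (33.28, 99.16)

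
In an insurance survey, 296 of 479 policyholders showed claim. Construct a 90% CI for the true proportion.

p̂ = 0.618. CI = p̂ ± z*√(p̂(1-p̂)/n) = (0.581, 0.654)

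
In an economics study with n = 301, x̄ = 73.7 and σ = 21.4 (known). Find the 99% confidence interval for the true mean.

CI = x̄ ± z*(σ/√n) = 73.7 ± 2.576(21.4/√301) = 73.7 ± 3.18 = (70.52, 76.88)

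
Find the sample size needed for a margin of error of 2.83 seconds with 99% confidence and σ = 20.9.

n = (z*σ/E)² = (2.576×20.9/2.83)² = 361.9 → n = 362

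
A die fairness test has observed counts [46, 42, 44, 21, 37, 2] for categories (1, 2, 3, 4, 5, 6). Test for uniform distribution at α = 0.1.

Expected = 32 each. χ² = Σ(O-E)²/E = 46.438. df = 5, critical value = 9.236. Reject H₀.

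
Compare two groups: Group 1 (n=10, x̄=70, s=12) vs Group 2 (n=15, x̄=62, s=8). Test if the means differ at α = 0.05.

Pooled sp = 9.76. t = 2.007, df = 23. Critical t = ±2.069. Fail to reject H₀.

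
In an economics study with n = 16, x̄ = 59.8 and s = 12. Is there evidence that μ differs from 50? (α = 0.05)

t = (x̄ - μ₀)/(s/√n) = (59.8 - 50)/(12/√16) = 3.267. df = 15, critical t = ±2.131. Reject H₀.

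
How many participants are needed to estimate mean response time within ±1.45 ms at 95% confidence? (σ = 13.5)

n = (z*σ/E)² = (1.96×13.5/1.45)² = 333.0 → n = 333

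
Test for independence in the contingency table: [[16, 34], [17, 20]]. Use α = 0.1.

χ² = 1.757. df = 1, critical = 2.706. Fail to reject H₀. No evidence of dependence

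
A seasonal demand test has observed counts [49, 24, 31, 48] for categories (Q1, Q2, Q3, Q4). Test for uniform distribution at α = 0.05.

Expected = 38 each. χ² = Σ(O-E)²/E = 12.263. df = 3, critical value = 7.815. Reject H₀.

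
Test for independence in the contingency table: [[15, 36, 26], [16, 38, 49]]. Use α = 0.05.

χ² = 3.456. df = 2, critical = 5.991. Fail to reject H₀. No evidence of dependence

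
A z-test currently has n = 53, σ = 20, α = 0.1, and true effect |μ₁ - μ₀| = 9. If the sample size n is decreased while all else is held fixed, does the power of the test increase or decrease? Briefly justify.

Power decreases: a smaller n inflates the standard error σ/√n, pulling the sampling distribution under H₁ back toward the critical value.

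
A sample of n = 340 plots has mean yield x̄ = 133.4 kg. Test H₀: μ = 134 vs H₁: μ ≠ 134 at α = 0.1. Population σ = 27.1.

z = (x̄ - μ₀)/(σ/√n) = (133.4 - 134)/(27.1/√340) = -0.408. Critical value: ±1.645. Since |-0.408| ≤ 1.645, Fail to reject H₀.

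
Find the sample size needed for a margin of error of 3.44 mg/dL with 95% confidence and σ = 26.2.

n = (z*σ/E)² = (1.96×26.2/3.44)² = 222.8 → n = 223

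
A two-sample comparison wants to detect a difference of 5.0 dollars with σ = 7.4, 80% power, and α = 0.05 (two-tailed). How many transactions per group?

n per group = 2(z_α/2 + z_β)²σ²/d² = 2×(1.96 + 0.84)²×7.4²/5.0² = 34.3 → n = 35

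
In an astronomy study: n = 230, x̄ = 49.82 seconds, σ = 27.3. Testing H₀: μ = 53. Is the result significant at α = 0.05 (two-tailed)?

z = (49.82 - 53)/(27.3/√230) = -1.767. Since |z| ≤ 1.96, not significant at α = 0.05.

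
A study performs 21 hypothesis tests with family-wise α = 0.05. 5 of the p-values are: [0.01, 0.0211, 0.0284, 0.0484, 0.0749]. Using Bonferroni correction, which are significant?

Bonferroni α = 0.05/21 = 0.00238. None of the given p-values are significant.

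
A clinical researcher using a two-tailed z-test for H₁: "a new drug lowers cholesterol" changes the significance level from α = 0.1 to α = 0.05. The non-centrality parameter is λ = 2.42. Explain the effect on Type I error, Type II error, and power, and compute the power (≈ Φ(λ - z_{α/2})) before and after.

Decreasing α from 0.1 to 0.05:
• Type I error rate decreases (α is the Type I rate by definition).
• Critical value moves from z_{α/2} = 1.645 to 1.96, so power = Φ(λ - z_{α/2}) goes from Φ(2.42 - 1.645) = 0.781 to Φ(2.42 - 1.96) = 0.677.
• Type II error rate β = 1 - power therefore increases (0.219 → 0.323).
Appropriate when false positives are costly — here, approving an ineffective drug — patients take a useless medication and may skip effective alternatives.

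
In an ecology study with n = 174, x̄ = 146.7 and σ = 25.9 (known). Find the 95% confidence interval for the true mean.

CI = x̄ ± z*(σ/√n) = 146.7 ± 1.96(25.9/√174) = 146.7 ± 3.85 = (142.85, 150.55)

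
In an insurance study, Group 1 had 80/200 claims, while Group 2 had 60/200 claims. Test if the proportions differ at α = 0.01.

p̂₁ = 0.4, p̂₂ = 0.3, pooled p̂ = 0.35. z = 2.097. Critical: ±2.576. Fail to reject H₀.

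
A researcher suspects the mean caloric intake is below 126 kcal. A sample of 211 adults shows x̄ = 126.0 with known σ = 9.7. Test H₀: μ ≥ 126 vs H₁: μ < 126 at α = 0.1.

z = 0.0. Critical value: -1.28. Fail to reject H₀.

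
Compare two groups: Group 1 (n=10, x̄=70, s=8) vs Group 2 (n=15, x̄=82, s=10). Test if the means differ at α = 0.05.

Pooled sp = 9.27. t = -3.171, df = 23. Critical t = ±2.069. Reject H₀.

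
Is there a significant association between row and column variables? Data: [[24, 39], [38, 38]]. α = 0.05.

χ² = 1.976. df = 1, critical = 3.841. Fail to reject H₀. No evidence of dependence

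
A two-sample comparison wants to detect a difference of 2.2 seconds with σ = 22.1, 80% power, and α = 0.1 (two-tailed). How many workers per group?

n per group = 2(z_α/2 + z_β)²σ²/d² = 2×(1.645 + 0.84)²×22.1²/2.2² = 1246.3 → n = 1247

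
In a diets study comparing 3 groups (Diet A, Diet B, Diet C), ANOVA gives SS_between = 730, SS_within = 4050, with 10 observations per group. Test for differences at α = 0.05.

df_between = 2, df_within = 27. F = MS_between/MS_within = 365.0/150.0 = 2.433. F_crit ≈ 3.354. Fail to reject H₀.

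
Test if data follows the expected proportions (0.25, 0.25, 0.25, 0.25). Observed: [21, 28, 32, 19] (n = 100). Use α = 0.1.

Expected: [25.0, 25.0, 25.0, 25.0]. χ² = 4.4. df = 3, critical = 6.251. Fail to reject H₀.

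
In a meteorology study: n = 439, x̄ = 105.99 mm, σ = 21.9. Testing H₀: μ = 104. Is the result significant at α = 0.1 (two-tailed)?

z = (105.99 - 104)/(21.9/√439) = 1.904. Since |z| > 1.645, significant at α = 0.1.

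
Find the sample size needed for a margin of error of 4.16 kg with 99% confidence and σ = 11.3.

n = (z*σ/E)² = (2.576×11.3/4.16)² = 49.0 → n = 49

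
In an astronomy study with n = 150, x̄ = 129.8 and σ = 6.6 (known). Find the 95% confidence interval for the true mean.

CI = x̄ ± z*(σ/√n) = 129.8 ± 1.96(6.6/√150) = 129.8 ± 1.06 = (128.74, 130.86)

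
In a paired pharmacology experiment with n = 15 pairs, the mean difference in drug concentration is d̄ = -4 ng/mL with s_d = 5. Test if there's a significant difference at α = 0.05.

t = d̄/(s_d/√n) = -4/(5/√15) = -3.098. df = 14, critical t = ±2.145. Reject H₀.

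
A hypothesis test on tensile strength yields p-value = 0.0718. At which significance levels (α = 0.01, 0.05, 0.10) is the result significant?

p = 0.0718. Significant at: α = 0.1.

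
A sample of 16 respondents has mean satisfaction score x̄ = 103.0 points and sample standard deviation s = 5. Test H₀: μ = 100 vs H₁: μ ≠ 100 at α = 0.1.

t = (x̄ - μ₀)/(s/√n) = (103.0 - 100)/(5/√16) = 2.4. df = 15, critical t = ±1.753. Reject H₀.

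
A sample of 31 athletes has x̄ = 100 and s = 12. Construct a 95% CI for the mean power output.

CI = x̄ ± t*(s/√n) = 100 ± 2.042(12/√31) = (95.6, 104.4)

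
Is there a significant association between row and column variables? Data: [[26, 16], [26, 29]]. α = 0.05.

χ² = 2.05. df = 1, critical = 3.841. Fail to reject H₀. No evidence of dependence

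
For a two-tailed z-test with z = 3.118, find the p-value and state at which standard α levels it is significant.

p = 2·P(Z > |3.118|) = 2·(1 - Φ(3.118)) ≈ 0.0018. Significant at α = 0.1; Significant at α = 0.05; Significant at α = 0.01.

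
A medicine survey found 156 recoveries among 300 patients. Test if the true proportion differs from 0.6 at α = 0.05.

p̂ = 0.52, p₀ = 0.6. z = (p̂ - p₀)/√(p₀(1-p₀)/n) = -2.828. Critical: ±1.96. Reject H₀.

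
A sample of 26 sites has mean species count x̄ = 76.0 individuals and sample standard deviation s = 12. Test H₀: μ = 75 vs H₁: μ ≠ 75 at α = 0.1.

t = (x̄ - μ₀)/(s/√n) = (76.0 - 75)/(12/√26) = 0.425. df = 25, critical t = ±1.708. Fail to reject H₀.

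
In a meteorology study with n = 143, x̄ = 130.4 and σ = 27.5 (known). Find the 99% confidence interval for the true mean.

CI = x̄ ± z*(σ/√n) = 130.4 ± 2.576(27.5/√143) = 130.4 ± 5.92 = (124.48, 136.32)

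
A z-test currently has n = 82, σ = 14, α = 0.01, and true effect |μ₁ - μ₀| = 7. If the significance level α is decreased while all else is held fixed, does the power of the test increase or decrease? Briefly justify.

Power decreases: a smaller α raises the critical value, so less of the H₁ sampling distribution falls in the rejection region.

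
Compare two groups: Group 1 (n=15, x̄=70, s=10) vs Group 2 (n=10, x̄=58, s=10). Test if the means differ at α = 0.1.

Pooled sp = 10.0. t = 2.939, df = 23. Critical t = ±1.714. Reject H₀.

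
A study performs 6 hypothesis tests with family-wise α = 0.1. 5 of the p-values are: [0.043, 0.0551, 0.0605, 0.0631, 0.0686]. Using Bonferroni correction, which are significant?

Bonferroni α = 0.1/6 = 0.01667. None of the given p-values are significant.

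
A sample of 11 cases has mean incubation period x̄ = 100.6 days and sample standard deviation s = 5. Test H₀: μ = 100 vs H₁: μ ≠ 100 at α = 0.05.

t = (x̄ - μ₀)/(s/√n) = (100.6 - 100)/(5/√11) = 0.398. df = 10, critical t = ±2.228. Fail to reject H₀.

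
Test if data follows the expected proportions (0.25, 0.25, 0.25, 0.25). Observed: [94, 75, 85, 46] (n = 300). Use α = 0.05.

Expected: [75.0, 75.0, 75.0, 75.0]. χ² = 17.36. df = 3, critical = 7.815. Reject H₀.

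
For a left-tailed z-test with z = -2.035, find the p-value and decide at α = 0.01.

p = P(Z < -2.035) = Φ(-2.035) ≈ 0.0209. Since p ≥ 0.01, fail to reject H₀ (not significant) at α = 0.01.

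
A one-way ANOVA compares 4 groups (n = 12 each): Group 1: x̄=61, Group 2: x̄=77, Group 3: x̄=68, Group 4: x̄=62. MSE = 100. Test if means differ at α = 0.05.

Grand mean = 67.0. SS_between = 1944.0, MS_between = 648.0. F = 6.48, F_crit ≈ 2.816. Reject H₀.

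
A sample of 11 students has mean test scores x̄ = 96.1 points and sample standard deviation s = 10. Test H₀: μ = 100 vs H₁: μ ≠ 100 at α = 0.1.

t = (x̄ - μ₀)/(s/√n) = (96.1 - 100)/(10/√11) = -1.293. df = 10, critical t = ±1.812. Fail to reject H₀.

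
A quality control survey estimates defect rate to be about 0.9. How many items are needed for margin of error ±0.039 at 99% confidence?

n = z²p(1-p)/E² = 2.576²×0.9×0.1/0.039² = 392.6 → n = 393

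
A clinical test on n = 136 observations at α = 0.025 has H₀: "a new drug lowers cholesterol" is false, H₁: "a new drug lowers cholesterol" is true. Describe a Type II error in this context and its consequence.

Type II error: failing to reject H₀ when it is false — concluding that a new drug lowers cholesterol is not supported when in fact it is. Consequence: shelving an effective drug — patients miss out on a treatment that would have helped.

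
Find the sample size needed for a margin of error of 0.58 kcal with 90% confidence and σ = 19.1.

n = (z*σ/E)² = (1.645×19.1/0.58)² = 2934.6 → n = 2935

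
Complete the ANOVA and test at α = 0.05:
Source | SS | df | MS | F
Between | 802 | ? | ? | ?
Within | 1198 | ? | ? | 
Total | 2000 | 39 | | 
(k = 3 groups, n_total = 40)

df_between = 2, df_within = 37. MS_between = 401.0, MS_within = 32.38. F = 12.385, F_crit ≈ 3.252. Reject H₀.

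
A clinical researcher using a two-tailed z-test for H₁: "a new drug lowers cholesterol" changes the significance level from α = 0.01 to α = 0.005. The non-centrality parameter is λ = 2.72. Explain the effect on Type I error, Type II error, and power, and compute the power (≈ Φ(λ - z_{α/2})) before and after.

Decreasing α from 0.01 to 0.005:
• Type I error rate decreases (α is the Type I rate by definition).
• Critical value moves from z_{α/2} = 2.576 to 2.807, so power = Φ(λ - z_{α/2}) goes from Φ(2.72 - 2.576) = 0.557 to Φ(2.72 - 2.807) = 0.465.
• Type II error rate β = 1 - power therefore increases (0.443 → 0.535).
Appropriate when false positives are costly — here, approving an ineffective drug — patients take a useless medication and may skip effective alternatives.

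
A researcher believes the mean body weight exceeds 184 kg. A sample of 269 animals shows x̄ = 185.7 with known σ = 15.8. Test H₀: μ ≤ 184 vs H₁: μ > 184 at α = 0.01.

z = 1.765. Critical value: 2.33. Fail to reject H₀.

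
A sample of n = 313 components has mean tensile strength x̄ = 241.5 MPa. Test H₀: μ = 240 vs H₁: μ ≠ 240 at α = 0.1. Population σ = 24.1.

z = (x̄ - μ₀)/(σ/√n) = (241.5 - 240)/(24.1/√313) = 1.101. Critical value: ±1.645. Since |1.101| ≤ 1.645, Fail to reject H₀.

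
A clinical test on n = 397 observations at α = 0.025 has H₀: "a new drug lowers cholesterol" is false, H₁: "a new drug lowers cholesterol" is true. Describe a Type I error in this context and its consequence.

Type I error: rejecting H₀ when it is true — concluding that a new drug lowers cholesterol when in fact it is not. Consequence: approving an ineffective drug — patients take a useless medication and may skip effective alternatives.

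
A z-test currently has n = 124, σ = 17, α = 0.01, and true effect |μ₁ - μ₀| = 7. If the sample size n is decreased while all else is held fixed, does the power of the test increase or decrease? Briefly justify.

Power decreases: a smaller n inflates the standard error σ/√n, pulling the sampling distribution under H₁ back toward the critical value.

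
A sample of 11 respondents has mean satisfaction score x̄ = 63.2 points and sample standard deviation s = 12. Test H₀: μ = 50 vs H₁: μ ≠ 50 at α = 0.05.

t = (x̄ - μ₀)/(s/√n) = (63.2 - 50)/(12/√11) = 3.648. df = 10, critical t = ±2.228. Reject H₀.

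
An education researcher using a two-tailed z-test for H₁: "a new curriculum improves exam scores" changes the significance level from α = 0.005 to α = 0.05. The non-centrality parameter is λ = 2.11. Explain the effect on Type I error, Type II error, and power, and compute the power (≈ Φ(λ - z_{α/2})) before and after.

Increasing α from 0.005 to 0.05:
• Type I error rate increases (α is the Type I rate by definition).
• Critical value moves from z_{α/2} = 2.807 to 1.96, so power = Φ(λ - z_{α/2}) goes from Φ(2.11 - 2.807) = 0.243 to Φ(2.11 - 1.96) = 0.56.
• Type II error rate β = 1 - power therefore decreases (0.757 → 0.44).
Appropriate when false negatives are costly — here, keeping the old curriculum when the new one would have helped students.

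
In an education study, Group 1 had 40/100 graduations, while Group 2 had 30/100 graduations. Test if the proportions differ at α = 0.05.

p̂₁ = 0.4, p̂₂ = 0.3, pooled p̂ = 0.35. z = 1.482. Critical: ±1.96. Fail to reject H₀.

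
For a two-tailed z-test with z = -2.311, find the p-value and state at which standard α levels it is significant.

p = 2·P(Z > |-2.311|) = 2·(1 - Φ(2.311)) ≈ 0.0208. Significant at α = 0.1; Significant at α = 0.05.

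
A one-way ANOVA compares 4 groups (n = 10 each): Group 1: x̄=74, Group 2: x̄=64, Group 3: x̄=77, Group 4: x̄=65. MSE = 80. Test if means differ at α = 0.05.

Grand mean = 70.0. SS_between = 1260.0, MS_between = 420.0. F = 5.25, F_crit ≈ 2.866. Reject H₀.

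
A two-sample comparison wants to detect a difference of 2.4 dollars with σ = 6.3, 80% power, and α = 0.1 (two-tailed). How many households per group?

n per group = 2(z_α/2 + z_β)²σ²/d² = 2×(1.645 + 0.84)²×6.3²/2.4² = 85.1 → n = 86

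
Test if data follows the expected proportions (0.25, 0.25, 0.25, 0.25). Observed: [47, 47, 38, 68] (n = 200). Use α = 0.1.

Expected: [50.0, 50.0, 50.0, 50.0]. χ² = 9.72. df = 3, critical = 6.251. Reject H₀.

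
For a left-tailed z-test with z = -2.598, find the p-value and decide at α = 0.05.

p = P(Z < -2.598) = Φ(-2.598) ≈ 0.0047. Since p < 0.05, reject H₀ (significant) at α = 0.05.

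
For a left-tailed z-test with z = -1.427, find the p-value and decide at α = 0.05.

p = P(Z < -1.427) = Φ(-1.427) ≈ 0.0768. Since p ≥ 0.05, fail to reject H₀ (not significant) at α = 0.05.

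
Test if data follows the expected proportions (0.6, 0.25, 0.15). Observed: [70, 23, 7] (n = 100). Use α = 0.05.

Expected: [60.0, 25.0, 15.0]. χ² = 6.093. df = 2, critical = 5.991. Reject H₀.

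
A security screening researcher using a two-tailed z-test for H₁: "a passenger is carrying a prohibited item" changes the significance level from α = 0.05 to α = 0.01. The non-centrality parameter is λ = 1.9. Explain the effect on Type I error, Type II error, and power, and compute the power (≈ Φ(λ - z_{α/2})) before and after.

Decreasing α from 0.05 to 0.01:
• Type I error rate decreases (α is the Type I rate by definition).
• Critical value moves from z_{α/2} = 1.96 to 2.576, so power = Φ(λ - z_{α/2}) goes from Φ(1.9 - 1.96) = 0.476 to Φ(1.9 - 2.576) = 0.25.
• Type II error rate β = 1 - power therefore increases (0.524 → 0.75).
Appropriate when false positives are costly — here, detaining an innocent passenger — delay and inconvenience.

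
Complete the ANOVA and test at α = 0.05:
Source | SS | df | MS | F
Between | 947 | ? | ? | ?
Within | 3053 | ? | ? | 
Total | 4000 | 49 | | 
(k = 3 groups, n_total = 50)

df_between = 2, df_within = 47. MS_between = 473.5, MS_within = 64.96. F = 7.289, F_crit ≈ 3.195. Reject H₀.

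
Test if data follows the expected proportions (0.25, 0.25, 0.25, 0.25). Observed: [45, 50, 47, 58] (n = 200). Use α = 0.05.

Expected: [50.0, 50.0, 50.0, 50.0]. χ² = 1.96. df = 3, critical = 7.815. Fail to reject H₀.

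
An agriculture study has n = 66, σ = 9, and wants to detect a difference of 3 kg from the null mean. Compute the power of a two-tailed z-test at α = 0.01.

SE = σ/√n = 9/√66 = 1.108. Non-centrality λ = d/SE = 3/1.108 = 2.708. Power ≈ Φ(λ - z_{α/2}) = Φ(2.708 - 2.576) = Φ(0.132) = 0.553.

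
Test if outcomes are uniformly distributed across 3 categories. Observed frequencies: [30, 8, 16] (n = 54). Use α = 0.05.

Expected = 18 each. χ² = Σ(O-E)²/E = 13.778. df = 2, critical value = 5.991. Reject H₀.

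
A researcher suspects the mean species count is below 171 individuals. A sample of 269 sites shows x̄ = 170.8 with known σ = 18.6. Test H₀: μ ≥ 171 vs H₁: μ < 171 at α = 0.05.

z = -0.176. Critical value: -1.645. Fail to reject H₀.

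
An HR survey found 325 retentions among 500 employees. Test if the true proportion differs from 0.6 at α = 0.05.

p̂ = 0.65, p₀ = 0.6. z = (p̂ - p₀)/√(p₀(1-p₀)/n) = 2.282. Critical: ±1.96. Reject H₀.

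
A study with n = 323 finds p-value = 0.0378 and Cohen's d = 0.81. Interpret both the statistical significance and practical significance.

Statistically significant (p = 0.0378 < 0.05). Cohen's d = 0.81 indicates a large effect size. Both statistical and practical significance should be considered.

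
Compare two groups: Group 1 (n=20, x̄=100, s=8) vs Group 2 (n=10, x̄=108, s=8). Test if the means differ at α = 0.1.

Pooled sp = 8.0. t = -2.582, df = 28. Critical t = ±1.701. Reject H₀.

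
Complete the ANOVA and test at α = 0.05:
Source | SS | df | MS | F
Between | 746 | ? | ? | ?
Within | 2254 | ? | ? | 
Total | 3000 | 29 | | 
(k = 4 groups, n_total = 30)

df_between = 3, df_within = 26. MS_between = 248.67, MS_within = 86.69. F = 2.868, F_crit ≈ 2.975. Fail to reject H₀.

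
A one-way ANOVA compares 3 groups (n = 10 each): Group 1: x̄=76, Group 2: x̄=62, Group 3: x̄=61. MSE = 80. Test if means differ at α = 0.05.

Grand mean = 66.33. SS_between = 1406.67, MS_between = 703.33. F = 8.792, F_crit ≈ 3.354. Reject H₀.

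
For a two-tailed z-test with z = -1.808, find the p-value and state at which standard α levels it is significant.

p = 2·P(Z > |-1.808|) = 2·(1 - Φ(1.808)) ≈ 0.0706. Significant at α = 0.1.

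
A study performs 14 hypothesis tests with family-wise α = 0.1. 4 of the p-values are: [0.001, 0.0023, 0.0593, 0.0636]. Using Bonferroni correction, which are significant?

Bonferroni α = 0.1/14 = 0.00714. Significant p-values: [0.001, 0.0023]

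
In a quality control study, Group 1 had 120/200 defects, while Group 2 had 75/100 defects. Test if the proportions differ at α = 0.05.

p̂₁ = 0.6, p̂₂ = 0.75, pooled p̂ = 0.65. z = -2.568. Critical: ±1.96. Reject H₀.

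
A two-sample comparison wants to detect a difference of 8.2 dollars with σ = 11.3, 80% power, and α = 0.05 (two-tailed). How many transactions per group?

n per group = 2(z_α/2 + z_β)²σ²/d² = 2×(1.96 + 0.84)²×11.3²/8.2² = 29.8 → n = 30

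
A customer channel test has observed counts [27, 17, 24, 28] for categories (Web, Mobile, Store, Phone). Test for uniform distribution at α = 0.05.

Expected = 24 each. χ² = Σ(O-E)²/E = 3.083. df = 3, critical value = 7.815. Fail to reject H₀.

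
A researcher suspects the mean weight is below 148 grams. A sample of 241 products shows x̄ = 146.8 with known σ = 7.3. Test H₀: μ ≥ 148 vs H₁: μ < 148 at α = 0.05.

z = -2.552. Critical value: -1.645. Reject H₀.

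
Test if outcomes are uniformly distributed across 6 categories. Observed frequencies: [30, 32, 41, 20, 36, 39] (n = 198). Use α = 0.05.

Expected = 33 each. χ² = Σ(O-E)²/E = 8.727. df = 5, critical value = 11.07. Fail to reject H₀.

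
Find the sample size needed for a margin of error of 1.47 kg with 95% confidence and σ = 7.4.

n = (z*σ/E)² = (1.96×7.4/1.47)² = 97.4 → n = 98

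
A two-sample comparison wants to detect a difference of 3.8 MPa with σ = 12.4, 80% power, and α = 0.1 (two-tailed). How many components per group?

n per group = 2(z_α/2 + z_β)²σ²/d² = 2×(1.645 + 0.84)²×12.4²/3.8² = 131.5 → n = 132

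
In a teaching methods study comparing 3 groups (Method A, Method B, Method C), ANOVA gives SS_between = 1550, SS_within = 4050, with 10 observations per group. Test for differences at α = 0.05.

df_between = 2, df_within = 27. F = MS_between/MS_within = 775.0/150.0 = 5.167. F_crit ≈ 3.354. Reject H₀. At least one mean differs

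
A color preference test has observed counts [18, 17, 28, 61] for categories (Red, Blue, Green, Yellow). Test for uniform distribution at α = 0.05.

Expected = 31 each. χ² = Σ(O-E)²/E = 41.097. df = 3, critical value = 7.815. Reject H₀.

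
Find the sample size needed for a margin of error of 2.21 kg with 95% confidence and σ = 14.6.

n = (z*σ/E)² = (1.96×14.6/2.21)² = 167.7 → n = 168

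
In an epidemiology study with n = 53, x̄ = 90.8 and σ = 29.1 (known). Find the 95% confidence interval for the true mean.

CI = x̄ ± z*(σ/√n) = 90.8 ± 1.96(29.1/√53) = 90.8 ± 7.83 = (82.97, 98.63)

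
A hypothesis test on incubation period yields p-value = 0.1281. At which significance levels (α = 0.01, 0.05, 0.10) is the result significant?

p = 0.1281. Not significant at any of the given levels.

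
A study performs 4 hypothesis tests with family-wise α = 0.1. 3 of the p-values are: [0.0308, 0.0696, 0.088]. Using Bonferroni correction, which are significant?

Bonferroni α = 0.1/4 = 0.025. None of the given p-values are significant.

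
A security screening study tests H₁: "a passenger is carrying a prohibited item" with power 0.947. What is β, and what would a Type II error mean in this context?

β = 1 - power = 1 - 0.947 = 0.053. A Type II error is failing to reject H₀ when H₀ is false (false negative) — here, failing to conclude that a passenger is carrying a prohibited item when in fact it is true. Consequence: letting a prohibited item through — security breach.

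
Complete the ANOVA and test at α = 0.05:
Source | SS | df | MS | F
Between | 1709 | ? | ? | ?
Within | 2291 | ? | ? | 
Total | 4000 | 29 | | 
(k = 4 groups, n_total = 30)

df_between = 3, df_within = 26. MS_between = 569.67, MS_within = 88.12. F = 6.465, F_crit ≈ 2.975. Reject H₀.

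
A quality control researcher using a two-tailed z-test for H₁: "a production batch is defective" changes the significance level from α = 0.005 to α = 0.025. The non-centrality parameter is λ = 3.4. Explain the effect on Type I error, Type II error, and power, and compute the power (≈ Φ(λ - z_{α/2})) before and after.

Increasing α from 0.005 to 0.025:
• Type I error rate increases (α is the Type I rate by definition).
• Critical value moves from z_{α/2} = 2.807 to 2.241, so power = Φ(λ - z_{α/2}) goes from Φ(3.4 - 2.807) = 0.723 to Φ(3.4 - 2.241) = 0.877.
• Type II error rate β = 1 - power therefore decreases (0.277 → 0.123).
Appropriate when false negatives are costly — here, shipping a defective batch — faulty products reach customers.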